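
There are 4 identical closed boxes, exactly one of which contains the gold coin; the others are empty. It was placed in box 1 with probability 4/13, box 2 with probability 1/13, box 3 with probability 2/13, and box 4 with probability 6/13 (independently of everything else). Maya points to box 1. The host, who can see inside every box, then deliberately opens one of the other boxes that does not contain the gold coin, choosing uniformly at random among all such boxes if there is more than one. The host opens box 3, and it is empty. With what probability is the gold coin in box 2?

3/29

Consider each possible location of the gold coin in turn.
If it is in box 1 (prior 4/13): the host has 3 equally likely choices, so probability 1/3; weight (4/13)·(1/3) = 4/39.
If it is in box 2 (prior 1/13): the host has 2 equally likely choices, so probability 1/2; weight (1/13)·(1/2) = 1/26.
If it is in box 3 (prior 2/13): the host opened box 3, so this case is ruled out; weight (2/13)·0 = 0.
If it is in box 4 (prior 6/13): the host has 2 equally likely choices, so probability 1/2; weight (6/13)·(1/2) = 3/13.
The weights sum to 29/78.
So P(the gold coin in box 2 | the host opened box 3) = (1/26) / (29/78) = 3/29.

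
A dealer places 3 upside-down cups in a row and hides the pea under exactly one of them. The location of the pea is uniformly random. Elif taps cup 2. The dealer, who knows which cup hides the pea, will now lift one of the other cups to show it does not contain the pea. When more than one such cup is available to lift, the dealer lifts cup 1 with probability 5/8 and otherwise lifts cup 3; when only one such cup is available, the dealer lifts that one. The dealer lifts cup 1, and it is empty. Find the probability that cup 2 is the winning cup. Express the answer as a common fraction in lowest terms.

5/13

Consider each possible location of the pea in turn.
If it is under cup 1 (prior 1/3): the dealer opened cup 1, so this case is ruled out; weight (1/3)·0 = 0.
If it is under cup 2 (prior 1/3): cup 1 is available, opened with probability 5/8; weight (1/3)·(5/8) = 5/24.
If it is under cup 3 (prior 1/3): only cup 1 is available, probability 1; weight (1/3)·1 = 1/3.
The weights sum to 13/24.
So P(the pea under cup 2 | the dealer opened cup 1) = (5/24) / (13/24) = 5/13.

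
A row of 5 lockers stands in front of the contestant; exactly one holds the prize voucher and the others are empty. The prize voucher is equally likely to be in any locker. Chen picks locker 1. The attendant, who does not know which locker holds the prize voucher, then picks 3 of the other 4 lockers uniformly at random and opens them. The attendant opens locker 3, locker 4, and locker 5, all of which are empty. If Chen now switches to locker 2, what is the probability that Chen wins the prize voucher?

1/2

Apply Bayes' rule, conditioning on where the prize voucher actually is.
If it is in either of lockers 1 and 2 (prior 1/5 each): the attendant picks exactly this set with probability 1/4 regardless, and none is the prize; weight (1/5)·(1/4) = 1/20 each.
If it is in any of lockers 3, 4, and 5 (prior 1/5 each): that locker was opened and seen not to hold the prize — ruled out; weight (1/5)·0 = 0 each.
The weights sum to 1/10.
So P(the prize voucher in locker 2 | the attendant opened locker 3, locker 4, and locker 5) = (1/20) / (1/10) = 1/2.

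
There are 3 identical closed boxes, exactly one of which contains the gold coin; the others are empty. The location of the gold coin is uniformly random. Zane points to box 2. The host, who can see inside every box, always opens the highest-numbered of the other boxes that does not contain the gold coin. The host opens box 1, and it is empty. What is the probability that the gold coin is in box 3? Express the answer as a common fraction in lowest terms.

Consider each possible location of the gold coin in turn.
If it is in box 1 (prior 1/3): the host opened box 1, so this case is ruled out; weight (1/3)·0 = 0.
If it is in box 2 (prior 1/3): the host would have opened box 3 instead, probability 0; weight (1/3)·0 = 0.
If it is in box 3 (prior 1/3): box 1 is the highest-numbered option available, probability 1; weight (1/3)·1 = 1/3.
The weights sum to 1/3.
So P(the gold coin in box 3 | the host opened box 1) = (1/3) / (1/3) = 1.

1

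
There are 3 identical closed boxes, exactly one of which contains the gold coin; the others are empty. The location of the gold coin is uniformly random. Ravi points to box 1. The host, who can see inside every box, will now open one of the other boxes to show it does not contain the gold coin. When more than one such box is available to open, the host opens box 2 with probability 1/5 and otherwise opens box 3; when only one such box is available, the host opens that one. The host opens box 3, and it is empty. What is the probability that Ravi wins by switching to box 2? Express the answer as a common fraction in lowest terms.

Consider each possible location of the gold coin in turn.
If it is in box 1 (prior 1/3): box 2 is available but not opened, probability 4/5; weight (1/3)·(4/5) = 4/15.
If it is in box 2 (prior 1/3): only box 3 is available, probability 1; weight (1/3)·1 = 1/3.
If it is in box 3 (prior 1/3): the host opened box 3, so this case is ruled out; weight (1/3)·0 = 0.
The weights sum to 3/5.
So P(the gold coin in box 2 | the host opened box 3) = (1/3) / (3/5) = 5/9.

5/9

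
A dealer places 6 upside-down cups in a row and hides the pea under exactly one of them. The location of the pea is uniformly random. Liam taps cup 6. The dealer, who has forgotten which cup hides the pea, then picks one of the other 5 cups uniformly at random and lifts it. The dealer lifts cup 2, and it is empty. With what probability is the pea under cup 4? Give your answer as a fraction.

1/5

Consider each possible location of the pea in turn.
If it is under any of cups 1, 3, 4, 5, and 6 (prior 1/6 each): the dealer picks cup 2 with probability 1/5 regardless, and it is not the prize; weight (1/6)·(1/5) = 1/30 each.
If it is under cup 2 (prior 1/6): the dealer opened cup 2, so this case is ruled out; weight (1/6)·0 = 0.
The weights sum to 1/6.
So P(the pea under cup 4 | the dealer opened cup 2) = (1/30) / (1/6) = 1/5.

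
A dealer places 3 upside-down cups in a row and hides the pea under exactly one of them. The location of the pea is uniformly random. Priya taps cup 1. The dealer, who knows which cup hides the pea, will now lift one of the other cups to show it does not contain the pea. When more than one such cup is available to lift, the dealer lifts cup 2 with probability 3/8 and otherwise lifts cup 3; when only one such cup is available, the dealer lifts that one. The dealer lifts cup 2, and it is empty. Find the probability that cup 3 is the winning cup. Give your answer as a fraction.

Condition on the true location of the pea.
If it is under cup 1 (prior 1/3): cup 2 is available, opened with probability 3/8; weight (1/3)·(3/8) = 1/8.
If it is under cup 2 (prior 1/3): the dealer opened cup 2, so this case is ruled out; weight (1/3)·0 = 0.
If it is under cup 3 (prior 1/3): only cup 2 is available, probability 1; weight (1/3)·1 = 1/3.
The weights sum to 11/24.
So P(the pea under cup 3 | the dealer opened cup 2) = (1/3) / (11/24) = 8/11.

8/11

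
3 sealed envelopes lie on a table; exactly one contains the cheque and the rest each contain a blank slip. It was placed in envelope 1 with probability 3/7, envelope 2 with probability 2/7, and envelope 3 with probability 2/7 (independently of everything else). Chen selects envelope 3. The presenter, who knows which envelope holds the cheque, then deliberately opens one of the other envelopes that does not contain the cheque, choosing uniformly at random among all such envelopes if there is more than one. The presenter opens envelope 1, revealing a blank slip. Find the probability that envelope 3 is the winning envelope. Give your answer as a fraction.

1/3

Apply Bayes' rule, conditioning on where the cheque actually is.
If it is in envelope 1 (prior 3/7): the presenter opened envelope 1, so this case is ruled out; weight (3/7)·0 = 0.
If it is in envelope 2 (prior 2/7): the presenter has no choice, probability 1; weight (2/7)·1 = 2/7.
If it is in envelope 3 (prior 2/7): the presenter has 2 equally likely choices, so probability 1/2; weight (2/7)·(1/2) = 1/7.
The weights sum to 3/7.
So P(the cheque in envelope 3 | the presenter opened envelope 1) = (1/7) / (3/7) = 1/3.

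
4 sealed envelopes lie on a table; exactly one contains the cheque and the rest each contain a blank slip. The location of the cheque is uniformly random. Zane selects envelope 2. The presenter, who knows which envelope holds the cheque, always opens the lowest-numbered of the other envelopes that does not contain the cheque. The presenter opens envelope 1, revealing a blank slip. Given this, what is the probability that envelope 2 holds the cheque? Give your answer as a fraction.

Condition on the true location of the cheque.
If it is in envelope 1 (prior 1/4): the presenter opened envelope 1, so this case is ruled out; weight (1/4)·0 = 0.
If it is in any of envelopes 2, 3, and 4 (prior 1/4 each): envelope 1 is the lowest-numbered option available, probability 1; weight (1/4)·1 = 1/4 each.
The weights sum to 3/4.
So P(the cheque in envelope 2 | the presenter opened envelope 1) = (1/4) / (3/4) = 1/3.

1/3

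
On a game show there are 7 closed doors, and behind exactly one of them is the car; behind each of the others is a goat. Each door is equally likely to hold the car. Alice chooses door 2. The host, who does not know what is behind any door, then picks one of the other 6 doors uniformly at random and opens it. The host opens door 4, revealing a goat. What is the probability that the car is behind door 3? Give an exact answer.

Condition on the true location of the car.
If it is behind any of doors 1, 2, 3, 5, 6, and 7 (prior 1/7 each): the host picks door 4 with probability 1/6 regardless, and it is not the prize; weight (1/7)·(1/6) = 1/42 each.
If it is behind door 4 (prior 1/7): the host opened door 4, so this case is ruled out; weight (1/7)·0 = 0.
The weights sum to 1/7.
So P(the car behind door 3 | the host opened door 4) = (1/42) / (1/7) = 1/6.

1/6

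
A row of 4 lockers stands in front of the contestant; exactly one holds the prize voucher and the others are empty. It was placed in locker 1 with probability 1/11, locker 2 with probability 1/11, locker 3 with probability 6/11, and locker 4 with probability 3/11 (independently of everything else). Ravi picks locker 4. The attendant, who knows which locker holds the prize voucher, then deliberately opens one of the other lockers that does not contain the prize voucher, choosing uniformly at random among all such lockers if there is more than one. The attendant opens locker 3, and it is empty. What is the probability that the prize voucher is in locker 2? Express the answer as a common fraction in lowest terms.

1/4

Condition on the true location of the prize voucher.
If it is in either of lockers 1 and 2 (prior 1/11 each): the attendant has 2 equally likely choices, so probability 1/2; weight (1/11)·(1/2) = 1/22 each.
If it is in locker 3 (prior 6/11): the attendant opened locker 3, so this case is ruled out; weight (6/11)·0 = 0.
If it is in locker 4 (prior 3/11): the attendant has 3 equally likely choices, so probability 1/3; weight (3/11)·(1/3) = 1/11.
The weights sum to 2/11.
So P(the prize voucher in locker 2 | the attendant opened locker 3) = (1/22) / (2/11) = 1/4.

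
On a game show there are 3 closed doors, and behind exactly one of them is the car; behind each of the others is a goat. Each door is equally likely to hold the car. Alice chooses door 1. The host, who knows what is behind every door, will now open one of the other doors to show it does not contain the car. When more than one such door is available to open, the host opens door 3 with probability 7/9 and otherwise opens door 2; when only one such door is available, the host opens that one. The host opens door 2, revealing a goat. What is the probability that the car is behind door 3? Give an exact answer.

9/11

Condition on the true location of the car.
If it is behind door 1 (prior 1/3): door 3 is available but not opened, probability 2/9; weight (1/3)·(2/9) = 2/27.
If it is behind door 2 (prior 1/3): the host opened door 2, so this case is ruled out; weight (1/3)·0 = 0.
If it is behind door 3 (prior 1/3): only door 2 is available, probability 1; weight (1/3)·1 = 1/3.
The weights sum to 11/27.
So P(the car behind door 3 | the host opened door 2) = (1/3) / (11/27) = 9/11.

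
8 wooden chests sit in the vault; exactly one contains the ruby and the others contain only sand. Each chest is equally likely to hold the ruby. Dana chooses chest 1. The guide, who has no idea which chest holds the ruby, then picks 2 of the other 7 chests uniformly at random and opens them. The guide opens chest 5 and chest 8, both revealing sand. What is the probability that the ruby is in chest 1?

1/6

Apply Bayes' rule, conditioning on where the ruby actually is.
If it is in any of chests 1, 2, 3, 4, 6, and 7 (prior 1/8 each): the guide picks exactly this set with probability 1/21 regardless, and none is the prize; weight (1/8)·(1/21) = 1/168 each.
If it is in either of chests 5 and 8 (prior 1/8 each): that chest was opened and seen not to hold the prize — ruled out; weight (1/8)·0 = 0 each.
The weights sum to 1/28.
So P(the ruby in chest 1 | the guide opened chest 5 and chest 8) = (1/168) / (1/28) = 1/6.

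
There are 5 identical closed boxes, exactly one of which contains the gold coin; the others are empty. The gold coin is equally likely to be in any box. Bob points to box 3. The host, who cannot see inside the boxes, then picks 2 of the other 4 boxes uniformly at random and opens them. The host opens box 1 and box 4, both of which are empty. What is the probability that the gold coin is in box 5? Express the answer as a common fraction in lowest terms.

1/3

Condition on the true location of the gold coin.
If it is in either of boxes 1 and 4 (prior 1/5 each): that box was opened and seen not to hold the prize — ruled out; weight (1/5)·0 = 0 each.
If it is in any of boxes 2, 3, and 5 (prior 1/5 each): the host picks exactly this set with probability 1/6 regardless, and none is the prize; weight (1/5)·(1/6) = 1/30 each.
The weights sum to 1/10.
So P(the gold coin in box 5 | the host opened box 1 and box 4) = (1/30) / (1/10) = 1/3.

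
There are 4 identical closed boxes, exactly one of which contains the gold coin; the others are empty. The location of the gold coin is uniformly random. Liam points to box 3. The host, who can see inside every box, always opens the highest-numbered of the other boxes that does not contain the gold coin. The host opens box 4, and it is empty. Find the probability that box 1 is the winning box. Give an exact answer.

1/3

Condition on the true location of the gold coin.
If it is in any of boxes 1, 2, and 3 (prior 1/4 each): box 4 is the highest-numbered option available, probability 1; weight (1/4)·1 = 1/4 each.
If it is in box 4 (prior 1/4): the host opened box 4, so this case is ruled out; weight (1/4)·0 = 0.
The weights sum to 3/4.
So P(the gold coin in box 1 | the host opened box 4) = (1/4) / (3/4) = 1/3.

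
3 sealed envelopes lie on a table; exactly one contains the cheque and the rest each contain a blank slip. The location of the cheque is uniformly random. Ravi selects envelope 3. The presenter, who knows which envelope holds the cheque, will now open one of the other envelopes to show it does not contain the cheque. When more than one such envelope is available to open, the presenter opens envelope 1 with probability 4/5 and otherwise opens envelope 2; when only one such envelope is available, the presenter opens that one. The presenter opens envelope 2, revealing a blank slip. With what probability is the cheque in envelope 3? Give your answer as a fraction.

Consider each possible location of the cheque in turn.
If it is in envelope 1 (prior 1/3): only envelope 2 is available, probability 1; weight (1/3)·1 = 1/3.
If it is in envelope 2 (prior 1/3): the presenter opened envelope 2, so this case is ruled out; weight (1/3)·0 = 0.
If it is in envelope 3 (prior 1/3): envelope 1 is available but not opened, probability 1/5; weight (1/3)·(1/5) = 1/15.
The weights sum to 2/5.
So P(the cheque in envelope 3 | the presenter opened envelope 2) = (1/15) / (2/5) = 1/6.

1/6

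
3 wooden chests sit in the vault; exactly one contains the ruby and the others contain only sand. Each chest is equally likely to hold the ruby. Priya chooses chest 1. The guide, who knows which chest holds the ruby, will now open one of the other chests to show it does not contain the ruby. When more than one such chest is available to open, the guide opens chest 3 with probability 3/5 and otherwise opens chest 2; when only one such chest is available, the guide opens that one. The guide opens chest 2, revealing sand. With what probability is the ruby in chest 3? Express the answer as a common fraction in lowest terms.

5/7

Consider each possible location of the ruby in turn.
If it is in chest 1 (prior 1/3): chest 3 is available but not opened, probability 2/5; weight (1/3)·(2/5) = 2/15.
If it is in chest 2 (prior 1/3): the guide opened chest 2, so this case is ruled out; weight (1/3)·0 = 0.
If it is in chest 3 (prior 1/3): only chest 2 is available, probability 1; weight (1/3)·1 = 1/3.
The weights sum to 7/15.
So P(the ruby in chest 3 | the guide opened chest 2) = (1/3) / (7/15) = 5/7.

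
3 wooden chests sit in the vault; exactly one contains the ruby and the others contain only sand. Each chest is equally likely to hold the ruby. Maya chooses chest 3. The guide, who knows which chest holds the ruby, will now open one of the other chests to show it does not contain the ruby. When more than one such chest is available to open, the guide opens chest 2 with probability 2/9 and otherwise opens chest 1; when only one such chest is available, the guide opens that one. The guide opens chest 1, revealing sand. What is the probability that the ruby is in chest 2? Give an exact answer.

Consider each possible location of the ruby in turn.
If it is in chest 1 (prior 1/3): the guide opened chest 1, so this case is ruled out; weight (1/3)·0 = 0.
If it is in chest 2 (prior 1/3): only chest 1 is available, probability 1; weight (1/3)·1 = 1/3.
If it is in chest 3 (prior 1/3): chest 2 is available but not opened, probability 7/9; weight (1/3)·(7/9) = 7/27.
The weights sum to 16/27.
So P(the ruby in chest 2 | the guide opened chest 1) = (1/3) / (16/27) = 9/16.

9/16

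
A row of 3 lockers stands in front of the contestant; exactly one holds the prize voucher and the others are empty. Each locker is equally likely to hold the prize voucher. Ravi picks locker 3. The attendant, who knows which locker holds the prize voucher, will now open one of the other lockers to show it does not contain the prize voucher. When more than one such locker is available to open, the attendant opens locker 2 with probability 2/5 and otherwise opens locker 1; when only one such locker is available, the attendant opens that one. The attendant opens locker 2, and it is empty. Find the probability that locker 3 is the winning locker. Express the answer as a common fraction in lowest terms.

Apply Bayes' rule, conditioning on where the prize voucher actually is.
If it is in locker 1 (prior 1/3): only locker 2 is available, probability 1; weight (1/3)·1 = 1/3.
If it is in locker 2 (prior 1/3): the attendant opened locker 2, so this case is ruled out; weight (1/3)·0 = 0.
If it is in locker 3 (prior 1/3): locker 2 is available, opened with probability 2/5; weight (1/3)·(2/5) = 2/15.
The weights sum to 7/15.
So P(the prize voucher in locker 3 | the attendant opened locker 2) = (2/15) / (7/15) = 2/7.

2/7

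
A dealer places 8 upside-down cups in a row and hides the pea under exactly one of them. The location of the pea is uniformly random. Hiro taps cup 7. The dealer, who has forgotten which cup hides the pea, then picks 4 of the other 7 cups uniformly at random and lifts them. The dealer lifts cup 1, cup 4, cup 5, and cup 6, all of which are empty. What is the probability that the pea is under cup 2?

Consider each possible location of the pea in turn.
If it is under any of cups 1, 4, 5, and 6 (prior 1/8 each): that cup was opened and seen not to hold the prize — ruled out; weight (1/8)·0 = 0 each.
If it is under any of cups 2, 3, 7, and 8 (prior 1/8 each): the dealer picks exactly this set with probability 1/35 regardless, and none is the prize; weight (1/8)·(1/35) = 1/280 each.
The weights sum to 1/70.
So P(the pea under cup 2 | the dealer opened cup 1, cup 4, cup 5, and cup 6) = (1/280) / (1/70) = 1/4.

1/4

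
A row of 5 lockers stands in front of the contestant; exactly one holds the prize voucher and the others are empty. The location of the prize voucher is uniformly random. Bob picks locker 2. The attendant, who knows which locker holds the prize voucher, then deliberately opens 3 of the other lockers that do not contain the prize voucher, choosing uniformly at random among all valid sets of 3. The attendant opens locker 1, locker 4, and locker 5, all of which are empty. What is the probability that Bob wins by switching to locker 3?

4/5

Consider each possible location of the prize voucher in turn.
If it is in any of lockers 1, 4, and 5 (prior 1/5 each): that locker was opened and seen not to hold the prize — ruled out; weight (1/5)·0 = 0 each.
If it is in locker 2 (prior 1/5): the attendant has 4 equally likely choices, so probability 1/4; weight (1/5)·(1/4) = 1/20.
If it is in locker 3 (prior 1/5): the attendant has no choice, probability 1; weight (1/5)·1 = 1/5.
The weights sum to 1/4.
So P(the prize voucher in locker 3 | the attendant opened locker 1, locker 4, and locker 5) = (1/5) / (1/4) = 4/5.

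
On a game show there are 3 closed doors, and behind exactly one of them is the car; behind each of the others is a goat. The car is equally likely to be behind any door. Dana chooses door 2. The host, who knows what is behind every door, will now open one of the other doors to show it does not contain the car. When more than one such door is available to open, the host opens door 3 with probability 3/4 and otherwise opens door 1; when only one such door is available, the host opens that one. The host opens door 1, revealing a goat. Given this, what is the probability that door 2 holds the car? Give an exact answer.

Condition on the true location of the car.
If it is behind door 1 (prior 1/3): the host opened door 1, so this case is ruled out; weight (1/3)·0 = 0.
If it is behind door 2 (prior 1/3): door 3 is available but not opened, probability 1/4; weight (1/3)·(1/4) = 1/12.
If it is behind door 3 (prior 1/3): only door 1 is available, probability 1; weight (1/3)·1 = 1/3.
The weights sum to 5/12.
So P(the car behind door 2 | the host opened door 1) = (1/12) / (5/12) = 1/5.

1/5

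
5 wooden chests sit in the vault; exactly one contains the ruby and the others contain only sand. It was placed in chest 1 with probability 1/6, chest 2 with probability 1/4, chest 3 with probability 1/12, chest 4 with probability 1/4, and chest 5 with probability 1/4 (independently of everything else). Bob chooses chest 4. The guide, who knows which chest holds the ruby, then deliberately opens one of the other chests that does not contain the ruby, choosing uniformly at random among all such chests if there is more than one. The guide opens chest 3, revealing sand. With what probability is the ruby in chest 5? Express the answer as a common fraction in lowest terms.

Consider each possible location of the ruby in turn.
If it is in chest 1 (prior 1/6): the guide has 3 equally likely choices, so probability 1/3; weight (1/6)·(1/3) = 1/18.
If it is in either of chests 2 and 5 (prior 1/4 each): the guide has 3 equally likely choices, so probability 1/3; weight (1/4)·(1/3) = 1/12 each.
If it is in chest 3 (prior 1/12): the guide opened chest 3, so this case is ruled out; weight (1/12)·0 = 0.
If it is in chest 4 (prior 1/4): the guide has 4 equally likely choices, so probability 1/4; weight (1/4)·(1/4) = 1/16.
The weights sum to 41/144.
So P(the ruby in chest 5 | the guide opened chest 3) = (1/12) / (41/144) = 12/41.

12/41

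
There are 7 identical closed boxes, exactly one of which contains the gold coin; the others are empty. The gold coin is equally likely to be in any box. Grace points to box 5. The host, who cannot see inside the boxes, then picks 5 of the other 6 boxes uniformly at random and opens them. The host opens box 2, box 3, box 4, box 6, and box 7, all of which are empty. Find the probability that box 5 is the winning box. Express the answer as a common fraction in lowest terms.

1/2

Because the host chose which boxes to open without knowing where the gold coin is, the choice is independent of the prize location. Learning that none of the 5 opened boxes holds the gold coin simply rules out those 5 locations and leaves the remaining 2 boxes still equally likely by symmetry.
So P(the gold coin in box 5) = 1/2.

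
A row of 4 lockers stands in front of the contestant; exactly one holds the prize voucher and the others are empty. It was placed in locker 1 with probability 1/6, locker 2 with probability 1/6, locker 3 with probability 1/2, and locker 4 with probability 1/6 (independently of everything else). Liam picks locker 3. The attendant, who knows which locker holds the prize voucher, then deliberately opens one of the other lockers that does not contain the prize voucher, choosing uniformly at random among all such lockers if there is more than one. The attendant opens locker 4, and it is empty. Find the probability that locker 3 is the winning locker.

1/2

Apply Bayes' rule, conditioning on where the prize voucher actually is.
If it is in either of lockers 1 and 2 (prior 1/6 each): the attendant has 2 equally likely choices, so probability 1/2; weight (1/6)·(1/2) = 1/12 each.
If it is in locker 3 (prior 1/2): the attendant has 3 equally likely choices, so probability 1/3; weight (1/2)·(1/3) = 1/6.
If it is in locker 4 (prior 1/6): the attendant opened locker 4, so this case is ruled out; weight (1/6)·0 = 0.
The weights sum to 1/3.
So P(the prize voucher in locker 3 | the attendant opened locker 4) = (1/6) / (1/3) = 1/2.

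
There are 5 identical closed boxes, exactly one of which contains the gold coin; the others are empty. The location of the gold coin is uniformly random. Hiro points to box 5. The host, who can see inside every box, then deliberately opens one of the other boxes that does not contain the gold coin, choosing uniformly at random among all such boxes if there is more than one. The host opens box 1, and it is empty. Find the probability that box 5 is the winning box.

Condition on the true location of the gold coin.
If it is in box 1 (prior 1/5): the host opened box 1, so this case is ruled out; weight (1/5)·0 = 0.
If it is in any of boxes 2, 3, and 4 (prior 1/5 each): the host has 3 equally likely choices, so probability 1/3; weight (1/5)·(1/3) = 1/15 each.
If it is in box 5 (prior 1/5): the host has 4 equally likely choices, so probability 1/4; weight (1/5)·(1/4) = 1/20.
The weights sum to 1/4.
So P(the gold coin in box 5 | the host opened box 1) = (1/20) / (1/4) = 1/5.

1/5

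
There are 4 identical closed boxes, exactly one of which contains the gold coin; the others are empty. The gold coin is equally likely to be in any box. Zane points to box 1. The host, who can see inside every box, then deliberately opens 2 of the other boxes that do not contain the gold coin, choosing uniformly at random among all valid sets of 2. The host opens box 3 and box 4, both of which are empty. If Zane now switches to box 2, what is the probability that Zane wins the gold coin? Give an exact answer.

3/4

Consider each possible location of the gold coin in turn.
If it is in box 1 (prior 1/4): the host has 3 equally likely choices, so probability 1/3; weight (1/4)·(1/3) = 1/12.
If it is in box 2 (prior 1/4): the host has no choice, probability 1; weight (1/4)·1 = 1/4.
If it is in either of boxes 3 and 4 (prior 1/4 each): that box was opened and seen not to hold the prize — ruled out; weight (1/4)·0 = 0 each.
The weights sum to 1/3.
So P(the gold coin in box 2 | the host opened box 3 and box 4) = (1/4) / (1/3) = 3/4.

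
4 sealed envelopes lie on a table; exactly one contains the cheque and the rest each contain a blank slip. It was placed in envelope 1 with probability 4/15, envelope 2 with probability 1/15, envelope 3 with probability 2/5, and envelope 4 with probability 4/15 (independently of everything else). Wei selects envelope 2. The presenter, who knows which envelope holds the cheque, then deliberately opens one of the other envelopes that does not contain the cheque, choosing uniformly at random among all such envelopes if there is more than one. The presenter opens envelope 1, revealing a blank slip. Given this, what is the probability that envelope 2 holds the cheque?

Apply Bayes' rule, conditioning on where the cheque actually is.
If it is in envelope 1 (prior 4/15): the presenter opened envelope 1, so this case is ruled out; weight (4/15)·0 = 0.
If it is in envelope 2 (prior 1/15): the presenter has 3 equally likely choices, so probability 1/3; weight (1/15)·(1/3) = 1/45.
If it is in envelope 3 (prior 2/5): the presenter has 2 equally likely choices, so probability 1/2; weight (2/5)·(1/2) = 1/5.
If it is in envelope 4 (prior 4/15): the presenter has 2 equally likely choices, so probability 1/2; weight (4/15)·(1/2) = 2/15.
The weights sum to 16/45.
So P(the cheque in envelope 2 | the presenter opened envelope 1) = (1/45) / (16/45) = 1/16.

1/16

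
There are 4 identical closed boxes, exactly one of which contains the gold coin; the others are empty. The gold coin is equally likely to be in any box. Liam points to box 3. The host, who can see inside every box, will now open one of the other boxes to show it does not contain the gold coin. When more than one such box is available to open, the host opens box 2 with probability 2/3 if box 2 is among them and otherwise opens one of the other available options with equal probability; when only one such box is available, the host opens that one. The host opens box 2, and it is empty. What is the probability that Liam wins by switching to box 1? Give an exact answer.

Condition on the true location of the gold coin.
If it is in any of boxes 1, 3, and 4 (prior 1/4 each): box 2 is available, opened with probability 2/3; weight (1/4)·(2/3) = 1/6 each.
If it is in box 2 (prior 1/4): the host opened box 2, so this case is ruled out; weight (1/4)·0 = 0.
The weights sum to 1/2.
So P(the gold coin in box 1 | the host opened box 2) = (1/6) / (1/2) = 1/3.

1/3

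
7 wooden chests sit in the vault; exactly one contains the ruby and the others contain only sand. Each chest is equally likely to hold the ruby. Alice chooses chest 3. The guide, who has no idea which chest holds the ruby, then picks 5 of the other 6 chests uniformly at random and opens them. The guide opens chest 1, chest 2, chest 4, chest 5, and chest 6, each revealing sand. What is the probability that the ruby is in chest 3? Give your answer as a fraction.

Apply Bayes' rule, conditioning on where the ruby actually is.
If it is in any of chests 1, 2, 4, 5, and 6 (prior 1/7 each): that chest was opened and seen not to hold the prize — ruled out; weight (1/7)·0 = 0 each.
If it is in either of chests 3 and 7 (prior 1/7 each): the guide picks exactly this set with probability 1/6 regardless, and none is the prize; weight (1/7)·(1/6) = 1/42 each.
The weights sum to 1/21.
So P(the ruby in chest 3 | the guide opened chest 1, chest 2, chest 4, chest 5, and chest 6) = (1/42) / (1/21) = 1/2.

1/2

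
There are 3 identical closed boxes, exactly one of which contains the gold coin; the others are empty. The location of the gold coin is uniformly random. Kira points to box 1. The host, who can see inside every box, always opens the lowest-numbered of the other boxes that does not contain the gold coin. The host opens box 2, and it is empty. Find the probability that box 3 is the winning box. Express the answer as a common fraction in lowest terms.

Condition on the true location of the gold coin.
If it is in either of boxes 1 and 3 (prior 1/3 each): box 2 is the lowest-numbered option available, probability 1; weight (1/3)·1 = 1/3 each.
If it is in box 2 (prior 1/3): the host opened box 2, so this case is ruled out; weight (1/3)·0 = 0.
The weights sum to 2/3.
So P(the gold coin in box 3 | the host opened box 2) = (1/3) / (2/3) = 1/2.

1/2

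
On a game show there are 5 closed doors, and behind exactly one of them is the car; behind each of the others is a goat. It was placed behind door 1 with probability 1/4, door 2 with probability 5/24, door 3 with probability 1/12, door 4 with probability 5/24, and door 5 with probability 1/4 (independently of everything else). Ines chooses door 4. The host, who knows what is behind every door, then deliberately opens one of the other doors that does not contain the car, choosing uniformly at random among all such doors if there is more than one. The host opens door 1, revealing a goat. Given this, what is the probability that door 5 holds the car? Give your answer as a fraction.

Consider each possible location of the car in turn.
If it is behind door 1 (prior 1/4): the host opened door 1, so this case is ruled out; weight (1/4)·0 = 0.
If it is behind door 2 (prior 5/24): the host has 3 equally likely choices, so probability 1/3; weight (5/24)·(1/3) = 5/72.
If it is behind door 3 (prior 1/12): the host has 3 equally likely choices, so probability 1/3; weight (1/12)·(1/3) = 1/36.
If it is behind door 4 (prior 5/24): the host has 4 equally likely choices, so probability 1/4; weight (5/24)·(1/4) = 5/96.
If it is behind door 5 (prior 1/4): the host has 3 equally likely choices, so probability 1/3; weight (1/4)·(1/3) = 1/12.
The weights sum to 67/288.
So P(the car behind door 5 | the host opened door 1) = (1/12) / (67/288) = 24/67.

24/67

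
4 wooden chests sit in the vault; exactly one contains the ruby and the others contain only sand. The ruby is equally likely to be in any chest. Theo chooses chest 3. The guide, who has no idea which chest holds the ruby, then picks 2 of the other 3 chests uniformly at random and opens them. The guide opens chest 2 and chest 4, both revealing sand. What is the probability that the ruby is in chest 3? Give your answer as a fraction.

Condition on the true location of the ruby.
If it is in either of chests 1 and 3 (prior 1/4 each): the guide picks exactly this set with probability 1/3 regardless, and none is the prize; weight (1/4)·(1/3) = 1/12 each.
If it is in either of chests 2 and 4 (prior 1/4 each): that chest was opened and seen not to hold the prize — ruled out; weight (1/4)·0 = 0 each.
The weights sum to 1/6.
So P(the ruby in chest 3 | the guide opened chest 2 and chest 4) = (1/12) / (1/6) = 1/2.

1/2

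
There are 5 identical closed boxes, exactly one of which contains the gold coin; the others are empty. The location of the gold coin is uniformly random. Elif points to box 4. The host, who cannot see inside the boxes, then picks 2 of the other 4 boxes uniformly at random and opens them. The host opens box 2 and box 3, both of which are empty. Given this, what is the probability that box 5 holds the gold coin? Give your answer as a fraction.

1/3

Condition on the true location of the gold coin.
If it is in any of boxes 1, 4, and 5 (prior 1/5 each): the host picks exactly this set with probability 1/6 regardless, and none is the prize; weight (1/5)·(1/6) = 1/30 each.
If it is in either of boxes 2 and 3 (prior 1/5 each): that box was opened and seen not to hold the prize — ruled out; weight (1/5)·0 = 0 each.
The weights sum to 1/10.
So P(the gold coin in box 5 | the host opened box 2 and box 3) = (1/30) / (1/10) = 1/3.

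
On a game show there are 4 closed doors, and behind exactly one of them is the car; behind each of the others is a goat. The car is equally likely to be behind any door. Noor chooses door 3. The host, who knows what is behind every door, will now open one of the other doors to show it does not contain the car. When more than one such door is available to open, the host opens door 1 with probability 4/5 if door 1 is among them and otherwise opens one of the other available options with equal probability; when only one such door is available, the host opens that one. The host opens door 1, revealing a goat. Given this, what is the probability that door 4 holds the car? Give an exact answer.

1/3

Apply Bayes' rule, conditioning on where the car actually is.
If it is behind door 1 (prior 1/4): the host opened door 1, so this case is ruled out; weight (1/4)·0 = 0.
If it is behind any of doors 2, 3, and 4 (prior 1/4 each): door 1 is available, opened with probability 4/5; weight (1/4)·(4/5) = 1/5 each.
The weights sum to 3/5.
So P(the car behind door 4 | the host opened door 1) = (1/5) / (3/5) = 1/3.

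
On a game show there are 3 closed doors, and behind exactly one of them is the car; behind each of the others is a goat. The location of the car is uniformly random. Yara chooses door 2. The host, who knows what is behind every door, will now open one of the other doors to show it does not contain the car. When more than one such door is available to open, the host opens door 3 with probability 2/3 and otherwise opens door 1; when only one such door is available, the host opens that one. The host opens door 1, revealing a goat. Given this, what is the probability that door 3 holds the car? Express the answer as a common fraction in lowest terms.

Apply Bayes' rule, conditioning on where the car actually is.
If it is behind door 1 (prior 1/3): the host opened door 1, so this case is ruled out; weight (1/3)·0 = 0.
If it is behind door 2 (prior 1/3): door 3 is available but not opened, probability 1/3; weight (1/3)·(1/3) = 1/9.
If it is behind door 3 (prior 1/3): only door 1 is available, probability 1; weight (1/3)·1 = 1/3.
The weights sum to 4/9.
So P(the car behind door 3 | the host opened door 1) = (1/3) / (4/9) = 3/4.

3/4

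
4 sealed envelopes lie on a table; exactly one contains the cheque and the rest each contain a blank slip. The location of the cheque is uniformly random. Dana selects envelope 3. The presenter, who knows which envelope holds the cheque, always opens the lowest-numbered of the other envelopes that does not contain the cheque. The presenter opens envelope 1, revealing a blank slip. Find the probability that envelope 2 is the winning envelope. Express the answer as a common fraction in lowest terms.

Apply Bayes' rule, conditioning on where the cheque actually is.
If it is in envelope 1 (prior 1/4): the presenter opened envelope 1, so this case is ruled out; weight (1/4)·0 = 0.
If it is in any of envelopes 2, 3, and 4 (prior 1/4 each): envelope 1 is the lowest-numbered option available, probability 1; weight (1/4)·1 = 1/4 each.
The weights sum to 3/4.
So P(the cheque in envelope 2 | the presenter opened envelope 1) = (1/4) / (3/4) = 1/3.

1/3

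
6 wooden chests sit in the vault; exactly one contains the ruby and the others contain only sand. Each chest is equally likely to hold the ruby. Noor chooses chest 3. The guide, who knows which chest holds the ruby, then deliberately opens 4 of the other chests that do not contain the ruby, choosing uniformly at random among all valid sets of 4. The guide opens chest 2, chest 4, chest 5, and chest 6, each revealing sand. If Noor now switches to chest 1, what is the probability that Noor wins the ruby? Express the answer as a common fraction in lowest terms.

Condition on the true location of the ruby.
If it is in chest 1 (prior 1/6): the guide has no choice, probability 1; weight (1/6)·1 = 1/6.
If it is in any of chests 2, 4, 5, and 6 (prior 1/6 each): that chest was opened and seen not to hold the prize — ruled out; weight (1/6)·0 = 0 each.
If it is in chest 3 (prior 1/6): the guide has 5 equally likely choices, so probability 1/5; weight (1/6)·(1/5) = 1/30.
The weights sum to 1/5.
So P(the ruby in chest 1 | the guide opened chest 2, chest 4, chest 5, and chest 6) = (1/6) / (1/5) = 5/6.

5/6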